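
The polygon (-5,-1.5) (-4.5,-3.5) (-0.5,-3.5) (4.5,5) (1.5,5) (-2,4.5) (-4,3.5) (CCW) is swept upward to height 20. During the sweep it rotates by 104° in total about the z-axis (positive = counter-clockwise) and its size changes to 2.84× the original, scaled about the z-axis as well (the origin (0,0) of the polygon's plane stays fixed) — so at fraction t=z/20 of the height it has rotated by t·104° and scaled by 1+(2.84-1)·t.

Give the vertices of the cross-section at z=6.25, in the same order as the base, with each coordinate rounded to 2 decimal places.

t = z/height = 6.25/20 = 0.3125
s = 1 + (scale-1)·z/height = 1 + (2.84-1)·6.25/20 = 1.575000
θ = twist·z/height = 104°·6.25/20 = 32.5000° = 0.567232 rad
cos θ = 0.843391, sin θ = 0.537300 (intermediates below are computed at full precision and shown rounded to 5 d.p.)
v1: (-5,-1.5) → rotate → (-3.41101,-3.95159) → ×s → (-5.37234,-6.22375) → (-5.37,-6.22)
v2: (-4.5,-3.5) → rotate → (-1.91471,-5.36972) → ×s → (-3.01567,-8.45731) → (-3.02,-8.46)
v3: (-0.5,-3.5) → rotate → (1.45885,-3.22052) → ×s → (2.29769,-5.07232) → (2.30,-5.07)
v4: (4.5,5) → rotate → (1.10876,6.63481) → ×s → (1.74630,10.44982) → (1.75,10.45)
v5: (1.5,5) → rotate → (-1.42141,5.02291) → ×s → (-2.23872,7.91108) → (-2.24,7.91)
v6: (-2,4.5) → rotate → (-4.10463,2.72066) → ×s → (-6.46479,4.28504) → (-6.46,4.29)
v7: (-4,3.5) → rotate → (-5.25411,0.80267) → ×s → (-8.27523,1.26421) → (-8.28,1.26)

Cross-section at z=6.25: (-5.37,-6.22) (-3.02,-8.46) (2.30,-5.07) (1.75,10.45) (-2.24,7.91) (-6.46,4.29) (-8.28,1.26)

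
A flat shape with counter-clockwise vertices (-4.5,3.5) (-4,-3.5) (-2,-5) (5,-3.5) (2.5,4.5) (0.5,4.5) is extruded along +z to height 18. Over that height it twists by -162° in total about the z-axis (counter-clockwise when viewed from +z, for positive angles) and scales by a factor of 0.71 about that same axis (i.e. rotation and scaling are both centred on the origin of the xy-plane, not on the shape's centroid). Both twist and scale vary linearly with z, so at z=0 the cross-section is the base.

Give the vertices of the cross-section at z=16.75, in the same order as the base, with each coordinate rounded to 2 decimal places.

Cross-section at z=16.75: (4.12,-0.62) (1.30,3.66) (-0.51,3.90) (-4.43,0.45) (0.01,-3.76) (1.29,-3.05)

t = z/height = 16.75/18 = 0.930556
s = 1 + (scale-1)·z/height = 1 + (0.71-1)·16.75/18 = 0.730139
θ = twist·z/height = -162°·16.75/18 = -150.7500° = -2.631084 rad
cos θ = -0.872496, sin θ = -0.488621 (intermediates below are computed at full precision and shown rounded to 5 d.p.)
v1: (-4.5,3.5) → rotate → (5.63641,-0.85494) → ×s → (4.11536,-0.62423) → (4.12,-0.62)
v2: (-4,-3.5) → rotate → (1.77981,5.00822) → ×s → (1.29951,3.65670) → (1.30,3.66)
v3: (-2,-5) → rotate → (-0.69811,5.33972) → ×s → (-0.50972,3.89874) → (-0.51,3.90)
v4: (5,-3.5) → rotate → (-6.07265,0.61063) → ×s → (-4.43388,0.44584) → (-4.43,0.45)
v5: (2.5,4.5) → rotate → (0.01756,-5.14779) → ×s → (0.01282,-3.75860) → (0.01,-3.76)
v6: (0.5,4.5) → rotate → (1.76255,-4.17054) → ×s → (1.28690,-3.04508) → (1.29,-3.05)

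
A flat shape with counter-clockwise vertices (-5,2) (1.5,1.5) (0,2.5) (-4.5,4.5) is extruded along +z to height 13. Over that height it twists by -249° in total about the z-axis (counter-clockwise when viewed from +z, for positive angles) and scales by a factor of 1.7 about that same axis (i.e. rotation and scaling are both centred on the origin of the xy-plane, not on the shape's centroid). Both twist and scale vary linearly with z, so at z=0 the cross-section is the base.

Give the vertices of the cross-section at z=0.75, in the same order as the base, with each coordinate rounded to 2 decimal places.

t = z/height = 0.75/13 = 0.0576923
s = 1 + (scale-1)·z/height = 1 + (1.7-1)·0.75/13 = 1.040385
θ = twist·z/height = -249°·0.75/13 = -14.3654° = -0.250723 rad
cos θ = 0.968733, sin θ = -0.248105 (intermediates below are computed at full precision and shown rounded to 5 d.p.)
v1: (-5,2) → rotate → (-4.34746,3.17799) → ×s → (-4.52303,3.30633) → (-4.52,3.31)
v2: (1.5,1.5) → rotate → (1.82526,1.08094) → ×s → (1.89897,1.12460) → (1.90,1.12)
v3: (0,2.5) → rotate → (0.62026,2.42183) → ×s → (0.64531,2.51964) → (0.65,2.52)
v4: (-4.5,4.5) → rotate → (-3.24283,5.47577) → ×s → (-3.37379,5.69691) → (-3.37,5.70)

Cross-section at z=0.75: (-4.52,3.31) (1.90,1.12) (0.65,2.52) (-3.37,5.70)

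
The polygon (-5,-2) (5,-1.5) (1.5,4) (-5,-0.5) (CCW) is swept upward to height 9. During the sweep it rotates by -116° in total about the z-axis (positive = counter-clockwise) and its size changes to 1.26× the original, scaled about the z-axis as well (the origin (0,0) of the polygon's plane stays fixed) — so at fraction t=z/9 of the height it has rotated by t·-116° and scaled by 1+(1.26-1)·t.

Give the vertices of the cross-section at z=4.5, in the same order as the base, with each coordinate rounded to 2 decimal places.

Cross-section at z=4.5: (-4.91,3.59) (1.56,-5.69) (4.73,0.96) (-3.47,4.49)

t = z/height = 4.5/9 = 0.5
s = 1 + (scale-1)·z/height = 1 + (1.26-1)·4.5/9 = 1.130000
θ = twist·z/height = -116°·4.5/9 = -58.0000° = -1.012291 rad
cos θ = 0.529919, sin θ = -0.848048 (intermediates below are computed at full precision and shown rounded to 5 d.p.)
v1: (-5,-2) → rotate → (-4.34569,3.18040) → ×s → (-4.91063,3.59385) → (-4.91,3.59)
v2: (5,-1.5) → rotate → (1.37752,-5.03512) → ×s → (1.55660,-5.68968) → (1.56,-5.69)
v3: (1.5,4) → rotate → (4.18707,0.84760) → ×s → (4.73139,0.95779) → (4.73,0.96)
v4: (-5,-0.5) → rotate → (-3.07362,3.97528) → ×s → (-3.47319,4.49207) → (-3.47,4.49)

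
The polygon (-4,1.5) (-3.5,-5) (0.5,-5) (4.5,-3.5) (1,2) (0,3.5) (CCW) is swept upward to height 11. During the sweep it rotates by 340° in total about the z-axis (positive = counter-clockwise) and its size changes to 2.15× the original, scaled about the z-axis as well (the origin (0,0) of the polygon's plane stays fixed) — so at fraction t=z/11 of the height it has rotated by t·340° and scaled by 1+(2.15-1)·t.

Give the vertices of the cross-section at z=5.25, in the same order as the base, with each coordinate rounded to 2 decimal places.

t = z/height = 5.25/11 = 0.477273
s = 1 + (scale-1)·z/height = 1 + (2.15-1)·5.25/11 = 1.548864
θ = twist·z/height = 340°·5.25/11 = 162.2727° = 2.832193 rad
cos θ = -0.952517, sin θ = 0.304486 (intermediates below are computed at full precision and shown rounded to 5 d.p.)
v1: (-4,1.5) → rotate → (3.35334,-2.64672) → ×s → (5.19386,-4.09941) → (5.19,-4.10)
v2: (-3.5,-5) → rotate → (4.85624,3.69688) → ×s → (7.52165,5.72596) → (7.52,5.73)
v3: (0.5,-5) → rotate → (1.04617,4.91483) → ×s → (1.62038,7.61240) → (1.62,7.61)
v4: (4.5,-3.5) → rotate → (-3.22062,4.70400) → ×s → (-4.98830,7.28585) → (-4.99,7.29)
v5: (1,2) → rotate → (-1.56149,-1.60055) → ×s → (-2.41853,-2.47903) → (-2.42,-2.48)
v6: (0,3.5) → rotate → (-1.06570,-3.33381) → ×s → (-1.65063,-5.16361) → (-1.65,-5.16)

Cross-section at z=5.25: (5.19,-4.10) (7.52,5.73) (1.62,7.61) (-4.99,7.29) (-2.42,-2.48) (-1.65,-5.16)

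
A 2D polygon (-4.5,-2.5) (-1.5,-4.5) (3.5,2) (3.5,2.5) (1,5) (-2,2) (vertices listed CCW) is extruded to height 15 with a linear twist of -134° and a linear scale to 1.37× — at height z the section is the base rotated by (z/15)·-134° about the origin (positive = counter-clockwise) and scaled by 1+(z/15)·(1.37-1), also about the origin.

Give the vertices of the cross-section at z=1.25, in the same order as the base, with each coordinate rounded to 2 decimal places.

t = z/height = 1.25/15 = 0.0833333
s = 1 + (scale-1)·z/height = 1 + (1.37-1)·1.25/15 = 1.030833
θ = twist·z/height = -134°·1.25/15 = -11.1667° = -0.194895 rad
cos θ = 0.981068, sin θ = -0.193664 (intermediates below are computed at full precision and shown rounded to 5 d.p.)
v1: (-4.5,-2.5) → rotate → (-4.89897,-1.58118) → ×s → (-5.05002,-1.62994) → (-5.05,-1.63)
v2: (-1.5,-4.5) → rotate → (-2.34309,-4.12431) → ×s → (-2.41533,-4.25148) → (-2.42,-4.25)
v3: (3.5,2) → rotate → (3.82107,1.28431) → ×s → (3.93888,1.32391) → (3.94,1.32)
v4: (3.5,2.5) → rotate → (3.91790,1.77485) → ×s → (4.03870,1.82957) → (4.04,1.83)
v5: (1,5) → rotate → (1.94939,4.71168) → ×s → (2.00949,4.85695) → (2.01,4.86)
v6: (-2,2) → rotate → (-1.57481,2.34946) → ×s → (-1.62337,2.42191) → (-1.62,2.42)

Cross-section at z=1.25: (-5.05,-1.63) (-2.42,-4.25) (3.94,1.32) (4.04,1.83) (2.01,4.86) (-1.62,2.42)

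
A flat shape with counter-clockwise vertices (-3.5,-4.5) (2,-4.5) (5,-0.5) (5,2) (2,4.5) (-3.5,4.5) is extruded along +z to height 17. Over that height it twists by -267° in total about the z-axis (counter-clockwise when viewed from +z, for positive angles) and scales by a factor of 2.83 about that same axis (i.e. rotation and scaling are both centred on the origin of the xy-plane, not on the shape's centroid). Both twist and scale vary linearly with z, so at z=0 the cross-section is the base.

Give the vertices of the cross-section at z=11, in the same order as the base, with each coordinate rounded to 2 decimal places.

t = z/height = 11/17 = 0.647059
s = 1 + (scale-1)·z/height = 1 + (2.83-1)·11/17 = 2.184118
θ = twist·z/height = -267°·11/17 = -172.7647° = -3.015313 rad
cos θ = -0.992037, sin θ = -0.125944 (intermediates below are computed at full precision and shown rounded to 5 d.p.)
v1: (-3.5,-4.5) → rotate → (2.90538,4.90497) → ×s → (6.34569,10.71304) → (6.35,10.71)
v2: (2,-4.5) → rotate → (-2.55082,4.21228) → ×s → (-5.57130,9.20011) → (-5.57,9.20)
v3: (5,-0.5) → rotate → (-5.02316,-0.13370) → ×s → (-10.97117,-0.29202) → (-10.97,-0.29)
v4: (5,2) → rotate → (-4.70830,-2.61380) → ×s → (-10.28348,-5.70884) → (-10.28,-5.71)
v5: (2,4.5) → rotate → (-1.41733,-4.71606) → ×s → (-3.09560,-10.30042) → (-3.10,-10.30)
v6: (-3.5,4.5) → rotate → (4.03888,-4.02336) → ×s → (8.82139,-8.78750) → (8.82,-8.79)

Cross-section at z=11: (6.35,10.71) (-5.57,9.20) (-10.97,-0.29) (-10.28,-5.71) (-3.10,-10.30) (8.82,-8.79)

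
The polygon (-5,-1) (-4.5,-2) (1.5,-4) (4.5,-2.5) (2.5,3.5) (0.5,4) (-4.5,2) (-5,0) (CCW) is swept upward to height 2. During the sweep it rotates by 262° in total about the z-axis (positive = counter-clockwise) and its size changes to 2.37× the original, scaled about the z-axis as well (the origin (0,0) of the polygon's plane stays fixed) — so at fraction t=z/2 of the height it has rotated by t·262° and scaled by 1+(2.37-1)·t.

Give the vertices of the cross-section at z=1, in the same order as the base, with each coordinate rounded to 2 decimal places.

t = z/height = 1/2 = 0.5
s = 1 + (scale-1)·z/height = 1 + (2.37-1)·1/2 = 1.685000
θ = twist·z/height = 262°·1/2 = 131.0000° = 2.286381 rad
cos θ = -0.656059, sin θ = 0.754710 (intermediates below are computed at full precision and shown rounded to 5 d.p.)
v1: (-5,-1) → rotate → (4.03500,-3.11749) → ×s → (6.79898,-5.25297) → (6.80,-5.25)
v2: (-4.5,-2) → rotate → (4.46168,-2.08408) → ×s → (7.51794,-3.51167) → (7.52,-3.51)
v3: (1.5,-4) → rotate → (2.03475,3.75630) → ×s → (3.42855,6.32937) → (3.43,6.33)
v4: (4.5,-2.5) → rotate → (-1.06549,5.03634) → ×s → (-1.79535,8.48623) → (-1.80,8.49)
v5: (2.5,3.5) → rotate → (-4.28163,-0.40943) → ×s → (-7.21455,-0.68989) → (-7.21,-0.69)
v6: (0.5,4) → rotate → (-3.34687,-2.24688) → ×s → (-5.63947,-3.78600) → (-5.64,-3.79)
v7: (-4.5,2) → rotate → (1.44285,-4.70831) → ×s → (2.43120,-7.93350) → (2.43,-7.93)
v8: (-5,0) → rotate → (3.28030,-3.77355) → ×s → (5.52730,-6.35843) → (5.53,-6.36)

Cross-section at z=1: (6.80,-5.25) (7.52,-3.51) (3.43,6.33) (-1.80,8.49) (-7.21,-0.69) (-5.64,-3.79) (2.43,-7.93) (5.53,-6.36)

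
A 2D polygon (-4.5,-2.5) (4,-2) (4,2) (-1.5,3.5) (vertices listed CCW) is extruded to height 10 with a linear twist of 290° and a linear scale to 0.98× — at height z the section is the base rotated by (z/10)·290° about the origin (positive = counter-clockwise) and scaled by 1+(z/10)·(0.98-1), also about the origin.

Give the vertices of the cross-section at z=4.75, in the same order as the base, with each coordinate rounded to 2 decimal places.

Cross-section at z=4.75: (4.96,-1.16) (-1.60,4.13) (-4.26,1.20) (-1.23,-3.57)

t = z/height = 4.75/10 = 0.475
s = 1 + (scale-1)·z/height = 1 + (0.98-1)·4.75/10 = 0.990500
θ = twist·z/height = 290°·4.75/10 = 137.7500° = 2.404191 rad
cos θ = -0.740218, sin θ = 0.672367 (intermediates below are computed at full precision and shown rounded to 5 d.p.)
v1: (-4.5,-2.5) → rotate → (5.01190,-1.17511) → ×s → (4.96429,-1.16394) → (4.96,-1.16)
v2: (4,-2) → rotate → (-1.61614,4.16990) → ×s → (-1.60079,4.13029) → (-1.60,4.13)
v3: (4,2) → rotate → (-4.30561,1.20903) → ×s → (-4.26470,1.19755) → (-4.26,1.20)
v4: (-1.5,3.5) → rotate → (-1.24296,-3.59931) → ×s → (-1.23115,-3.56512) → (-1.23,-3.57)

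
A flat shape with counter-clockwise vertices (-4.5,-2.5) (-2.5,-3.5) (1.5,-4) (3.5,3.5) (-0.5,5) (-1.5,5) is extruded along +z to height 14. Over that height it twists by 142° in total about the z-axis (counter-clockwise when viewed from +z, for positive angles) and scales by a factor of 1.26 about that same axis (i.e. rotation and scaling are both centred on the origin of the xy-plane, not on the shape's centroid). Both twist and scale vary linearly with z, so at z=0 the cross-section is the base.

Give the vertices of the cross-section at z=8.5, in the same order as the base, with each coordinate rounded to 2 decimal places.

t = z/height = 8.5/14 = 0.607143
s = 1 + (scale-1)·z/height = 1 + (1.26-1)·8.5/14 = 1.157857
θ = twist·z/height = 142°·8.5/14 = 86.2143° = 1.504723 rad
cos θ = 0.066025, sin θ = 0.997818 (intermediates below are computed at full precision and shown rounded to 5 d.p.)
v1: (-4.5,-2.5) → rotate → (2.19743,-4.65524) → ×s → (2.54431,-5.39011) → (2.54,-5.39)
v2: (-2.5,-3.5) → rotate → (3.32730,-2.72563) → ×s → (3.85254,-3.15589) → (3.85,-3.16)
v3: (1.5,-4) → rotate → (4.09031,1.23263) → ×s → (4.73599,1.42721) → (4.74,1.43)
v4: (3.5,3.5) → rotate → (-3.26127,3.72345) → ×s → (-3.77609,4.31122) → (-3.78,4.31)
v5: (-0.5,5) → rotate → (-5.02210,-0.16878) → ×s → (-5.81488,-0.19543) → (-5.81,-0.20)
v6: (-1.5,5) → rotate → (-5.08813,-1.16660) → ×s → (-5.89132,-1.35076) → (-5.89,-1.35)

Cross-section at z=8.5: (2.54,-5.39) (3.85,-3.16) (4.74,1.43) (-3.78,4.31) (-5.81,-0.20) (-5.89,-1.35)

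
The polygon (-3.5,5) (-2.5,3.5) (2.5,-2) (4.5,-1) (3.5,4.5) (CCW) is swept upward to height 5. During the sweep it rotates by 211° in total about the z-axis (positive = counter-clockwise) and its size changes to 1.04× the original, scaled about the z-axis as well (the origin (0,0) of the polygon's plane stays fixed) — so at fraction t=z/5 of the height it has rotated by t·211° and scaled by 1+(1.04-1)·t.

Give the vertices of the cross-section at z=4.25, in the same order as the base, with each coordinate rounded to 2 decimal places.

Cross-section at z=4.25: (3.56,-5.21) (2.54,-3.65) (-2.56,2.10) (-4.64,1.09) (-3.67,-4.61)

t = z/height = 4.25/5 = 0.85
s = 1 + (scale-1)·z/height = 1 + (1.04-1)·4.25/5 = 1.034000
θ = twist·z/height = 211°·4.25/5 = 179.3500° = 3.130248 rad
cos θ = -0.999936, sin θ = 0.011344 (intermediates below are computed at full precision and shown rounded to 5 d.p.)
v1: (-3.5,5) → rotate → (3.44305,-5.03938) → ×s → (3.56012,-5.21072) → (3.56,-5.21)
v2: (-2.5,3.5) → rotate → (2.46013,-3.52814) → ×s → (2.54378,-3.64809) → (2.54,-3.65)
v3: (2.5,-2) → rotate → (-2.47715,2.02823) → ×s → (-2.56137,2.09719) → (-2.56,2.10)
v4: (4.5,-1) → rotate → (-4.48837,1.05099) → ×s → (-4.64097,1.08672) → (-4.64,1.09)
v5: (3.5,4.5) → rotate → (-3.55082,-4.46001) → ×s → (-3.67155,-4.61165) → (-3.67,-4.61)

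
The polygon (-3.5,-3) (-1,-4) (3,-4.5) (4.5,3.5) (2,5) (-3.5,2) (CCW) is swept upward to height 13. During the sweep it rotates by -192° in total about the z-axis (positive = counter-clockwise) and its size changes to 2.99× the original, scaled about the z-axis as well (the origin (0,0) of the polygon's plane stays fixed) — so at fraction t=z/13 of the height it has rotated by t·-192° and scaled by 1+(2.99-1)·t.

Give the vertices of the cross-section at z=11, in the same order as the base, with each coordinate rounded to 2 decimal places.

t = z/height = 11/13 = 0.846154
s = 1 + (scale-1)·z/height = 1 + (2.99-1)·11/13 = 2.683846
θ = twist·z/height = -192°·11/13 = -162.4615° = -2.835489 rad
cos θ = -0.953515, sin θ = -0.301346 (intermediates below are computed at full precision and shown rounded to 5 d.p.)
v1: (-3.5,-3) → rotate → (2.43326,3.91526) → ×s → (6.53051,10.50794) → (6.53,10.51)
v2: (-1,-4) → rotate → (-0.25187,4.11541) → ×s → (-0.67598,11.04512) → (-0.68,11.05)
v3: (3,-4.5) → rotate → (-4.21660,3.38678) → ×s → (-11.31671,9.08959) → (-11.32,9.09)
v4: (4.5,3.5) → rotate → (-3.23611,-4.69336) → ×s → (-8.68521,-12.59625) → (-8.69,-12.60)
v5: (2,5) → rotate → (-0.40030,-5.37027) → ×s → (-1.07434,-14.41297) → (-1.07,-14.41)
v6: (-3.5,2) → rotate → (3.93999,-0.85232) → ×s → (10.57434,-2.28749) → (10.57,-2.29)

Cross-section at z=11: (6.53,10.51) (-0.68,11.05) (-11.32,9.09) (-8.69,-12.60) (-1.07,-14.41) (10.57,-2.29)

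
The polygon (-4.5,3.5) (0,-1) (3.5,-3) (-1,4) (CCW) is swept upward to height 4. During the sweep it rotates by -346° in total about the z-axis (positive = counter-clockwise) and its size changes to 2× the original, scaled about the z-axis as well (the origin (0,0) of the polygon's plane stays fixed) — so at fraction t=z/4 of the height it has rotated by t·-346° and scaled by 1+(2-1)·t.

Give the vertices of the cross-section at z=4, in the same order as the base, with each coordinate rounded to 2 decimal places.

Cross-section at z=4: (-10.43,4.61) (0.48,-1.94) (8.24,-4.13) (-3.88,7.28)

t = z/height = 4/4 = 1
s = 1 + (scale-1)·z/height = 1 + (2-1)·4/4 = 2.000000
θ = twist·z/height = -346°·4/4 = -346.0000° = -6.038839 rad
cos θ = 0.970296, sin θ = 0.241922 (intermediates below are computed at full precision and shown rounded to 5 d.p.)
v1: (-4.5,3.5) → rotate → (-5.21306,2.30739) → ×s → (-10.42611,4.61477) → (-10.43,4.61)
v2: (0,-1) → rotate → (0.24192,-0.97030) → ×s → (0.48384,-1.94059) → (0.48,-1.94)
v3: (3.5,-3) → rotate → (4.12180,-2.06416) → ×s → (8.24360,-4.12832) → (8.24,-4.13)
v4: (-1,4) → rotate → (-1.93798,3.63926) → ×s → (-3.87597,7.27852) → (-3.88,7.28)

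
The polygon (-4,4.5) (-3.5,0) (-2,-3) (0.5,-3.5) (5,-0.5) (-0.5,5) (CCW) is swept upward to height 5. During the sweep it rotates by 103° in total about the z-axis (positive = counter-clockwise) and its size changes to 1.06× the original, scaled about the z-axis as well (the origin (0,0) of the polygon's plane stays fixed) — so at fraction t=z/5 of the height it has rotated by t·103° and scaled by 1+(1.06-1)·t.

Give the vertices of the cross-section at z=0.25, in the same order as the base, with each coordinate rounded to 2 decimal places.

Cross-section at z=0.25: (-4.40,4.14) (-3.50,-0.32) (-1.73,-3.18) (0.81,-3.45) (5.04,-0.05) (-0.95,4.95)

t = z/height = 0.25/5 = 0.05
s = 1 + (scale-1)·z/height = 1 + (1.06-1)·0.25/5 = 1.003000
θ = twist·z/height = 103°·0.25/5 = 5.1500° = 0.089884 rad
cos θ = 0.995963, sin θ = 0.089763 (intermediates below are computed at full precision and shown rounded to 5 d.p.)
v1: (-4,4.5) → rotate → (-4.38779,4.12278) → ×s → (-4.40095,4.13515) → (-4.40,4.14)
v2: (-3.5,0) → rotate → (-3.48587,-0.31417) → ×s → (-3.49633,-0.31511) → (-3.50,-0.32)
v3: (-2,-3) → rotate → (-1.72264,-3.16742) → ×s → (-1.72780,-3.17692) → (-1.73,-3.18)
v4: (0.5,-3.5) → rotate → (0.81215,-3.44099) → ×s → (0.81459,-3.45131) → (0.81,-3.45)
v5: (5,-0.5) → rotate → (5.02470,-0.04916) → ×s → (5.03977,-0.04931) → (5.04,-0.05)
v6: (-0.5,5) → rotate → (-0.94680,4.93493) → ×s → (-0.94964,4.94974) → (-0.95,4.95)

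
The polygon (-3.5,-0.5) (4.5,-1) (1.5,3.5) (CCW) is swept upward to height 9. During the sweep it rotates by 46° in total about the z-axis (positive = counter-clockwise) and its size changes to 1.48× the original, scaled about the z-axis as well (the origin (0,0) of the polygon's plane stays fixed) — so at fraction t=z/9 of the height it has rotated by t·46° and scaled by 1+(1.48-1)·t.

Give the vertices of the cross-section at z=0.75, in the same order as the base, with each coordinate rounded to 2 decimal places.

t = z/height = 0.75/9 = 0.0833333
s = 1 + (scale-1)·z/height = 1 + (1.48-1)·0.75/9 = 1.040000
θ = twist·z/height = 46°·0.75/9 = 3.8333° = 0.066904 rad
cos θ = 0.997763, sin θ = 0.066854 (intermediates below are computed at full precision and shown rounded to 5 d.p.)
v1: (-3.5,-0.5) → rotate → (-3.45874,-0.73287) → ×s → (-3.59709,-0.76219) → (-3.60,-0.76)
v2: (4.5,-1) → rotate → (4.55679,-0.69692) → ×s → (4.73906,-0.72479) → (4.74,-0.72)
v3: (1.5,3.5) → rotate → (1.26265,3.59245) → ×s → (1.31316,3.73615) → (1.31,3.74)

Cross-section at z=0.75: (-3.60,-0.76) (4.74,-0.72) (1.31,3.74)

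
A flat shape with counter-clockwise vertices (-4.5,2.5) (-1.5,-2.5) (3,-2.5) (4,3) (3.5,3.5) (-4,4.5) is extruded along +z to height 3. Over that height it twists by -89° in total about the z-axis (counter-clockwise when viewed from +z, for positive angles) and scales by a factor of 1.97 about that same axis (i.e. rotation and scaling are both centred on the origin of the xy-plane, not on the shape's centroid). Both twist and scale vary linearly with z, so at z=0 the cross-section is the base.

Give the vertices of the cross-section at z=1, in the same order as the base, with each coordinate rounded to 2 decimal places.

Cross-section at z=1: (-3.54,5.82) (-3.36,-1.89) (1.81,-4.84) (6.56,0.83) (6.32,1.73) (-1.65,7.79)

t = z/height = 1/3 = 0.333333
s = 1 + (scale-1)·z/height = 1 + (1.97-1)·1/3 = 1.323333
θ = twist·z/height = -89°·1/3 = -29.6667° = -0.517781 rad
cos θ = 0.868920, sin θ = -0.494953 (intermediates below are computed at full precision and shown rounded to 5 d.p.)
v1: (-4.5,2.5) → rotate → (-2.67276,4.39959) → ×s → (-3.53695,5.82212) → (-3.54,5.82)
v2: (-1.5,-2.5) → rotate → (-2.54076,-1.42987) → ×s → (-3.36228,-1.89219) → (-3.36,-1.89)
v3: (3,-2.5) → rotate → (1.36938,-3.65716) → ×s → (1.81214,-4.83964) → (1.81,-4.84)
v4: (4,3) → rotate → (4.96054,0.62695) → ×s → (6.56445,0.82966) → (6.56,0.83)
v5: (3.5,3.5) → rotate → (4.77355,1.30888) → ×s → (6.31700,1.73209) → (6.32,1.73)
v6: (-4,4.5) → rotate → (-1.24839,5.88995) → ×s → (-1.65203,7.79437) → (-1.65,7.79)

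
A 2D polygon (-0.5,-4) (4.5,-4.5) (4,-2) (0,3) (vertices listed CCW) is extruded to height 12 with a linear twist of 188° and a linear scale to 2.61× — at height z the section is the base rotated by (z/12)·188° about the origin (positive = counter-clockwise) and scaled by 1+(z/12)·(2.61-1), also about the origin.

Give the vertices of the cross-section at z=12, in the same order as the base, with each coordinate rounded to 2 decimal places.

t = z/height = 12/12 = 1
s = 1 + (scale-1)·z/height = 1 + (2.61-1)·12/12 = 2.610000
θ = twist·z/height = 188°·12/12 = 188.0000° = 3.281219 rad
cos θ = -0.990268, sin θ = -0.139173 (intermediates below are computed at full precision and shown rounded to 5 d.p.)
v1: (-0.5,-4) → rotate → (-0.06156,4.03066) → ×s → (-0.16067,10.52002) → (-0.16,10.52)
v2: (4.5,-4.5) → rotate → (-5.08249,3.82993) → ×s → (-13.26529,9.99611) → (-13.27,10.00)
v3: (4,-2) → rotate → (-4.23942,1.42384) → ×s → (-11.06488,3.71623) → (-11.06,3.72)
v4: (0,3) → rotate → (0.41752,-2.97080) → ×s → (1.08973,-7.75380) → (1.09,-7.75)

Cross-section at z=12: (-0.16,10.52) (-13.27,10.00) (-11.06,3.72) (1.09,-7.75)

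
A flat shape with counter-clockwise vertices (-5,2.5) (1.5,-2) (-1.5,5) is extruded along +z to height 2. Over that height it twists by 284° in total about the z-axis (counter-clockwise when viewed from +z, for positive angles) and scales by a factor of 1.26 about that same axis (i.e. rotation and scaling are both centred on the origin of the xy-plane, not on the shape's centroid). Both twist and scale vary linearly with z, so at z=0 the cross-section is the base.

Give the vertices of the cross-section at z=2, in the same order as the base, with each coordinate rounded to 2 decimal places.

t = z/height = 2/2 = 1
s = 1 + (scale-1)·z/height = 1 + (1.26-1)·2/2 = 1.260000
θ = twist·z/height = 284°·2/2 = 284.0000° = 4.956735 rad
cos θ = 0.241922, sin θ = -0.970296 (intermediates below are computed at full precision and shown rounded to 5 d.p.)
v1: (-5,2.5) → rotate → (1.21613,5.45628) → ×s → (1.53232,6.87492) → (1.53,6.87)
v2: (1.5,-2) → rotate → (-1.57771,-1.93929) → ×s → (-1.98791,-2.44350) → (-1.99,-2.44)
v3: (-1.5,5) → rotate → (4.48860,2.66505) → ×s → (5.65563,3.35797) → (5.66,3.36)

Cross-section at z=2: (1.53,6.87) (-1.99,-2.44) (5.66,3.36)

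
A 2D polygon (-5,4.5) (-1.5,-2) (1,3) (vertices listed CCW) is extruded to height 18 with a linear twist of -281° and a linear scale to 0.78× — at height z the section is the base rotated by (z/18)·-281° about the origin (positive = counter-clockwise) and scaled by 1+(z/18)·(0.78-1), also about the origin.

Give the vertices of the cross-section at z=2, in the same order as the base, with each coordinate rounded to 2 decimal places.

t = z/height = 2/18 = 0.111111
s = 1 + (scale-1)·z/height = 1 + (0.78-1)·2/18 = 0.975556
θ = twist·z/height = -281°·2/18 = -31.2222° = -0.544931 rad
cos θ = 0.855163, sin θ = -0.518359 (intermediates below are computed at full precision and shown rounded to 5 d.p.)
v1: (-5,4.5) → rotate → (-1.94320,6.44003) → ×s → (-1.89570,6.28261) → (-1.90,6.28)
v2: (-1.5,-2) → rotate → (-2.31946,-0.93279) → ×s → (-2.26276,-0.90999) → (-2.26,-0.91)
v3: (1,3) → rotate → (2.41024,2.04713) → ×s → (2.35132,1.99709) → (2.35,2.00)

Cross-section at z=2: (-1.90,6.28) (-2.26,-0.91) (2.35,2.00)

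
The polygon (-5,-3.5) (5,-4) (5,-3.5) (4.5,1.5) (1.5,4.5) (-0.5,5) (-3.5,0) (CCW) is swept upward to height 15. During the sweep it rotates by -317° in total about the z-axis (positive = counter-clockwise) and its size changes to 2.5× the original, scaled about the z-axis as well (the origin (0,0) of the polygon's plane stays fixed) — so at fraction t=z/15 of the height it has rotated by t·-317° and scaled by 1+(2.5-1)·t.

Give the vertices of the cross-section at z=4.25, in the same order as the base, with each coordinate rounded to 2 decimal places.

Cross-section at z=4.25: (-5.01,7.11) (-5.68,-7.14) (-4.96,-7.14) (2.16,-6.41) (6.42,-2.12) (7.12,0.74) (-0.02,4.99)

t = z/height = 4.25/15 = 0.283333
s = 1 + (scale-1)·z/height = 1 + (2.5-1)·4.25/15 = 1.425000
θ = twist·z/height = -317°·4.25/15 = -89.8167° = -1.567597 rad
cos θ = 0.003200, sin θ = -0.999995 (intermediates below are computed at full precision and shown rounded to 5 d.p.)
v1: (-5,-3.5) → rotate → (-3.51598,4.98878) → ×s → (-5.01027,7.10900) → (-5.01,7.11)
v2: (5,-4) → rotate → (-3.98398,-5.01277) → ×s → (-5.67717,-7.14320) → (-5.68,-7.14)
v3: (5,-3.5) → rotate → (-3.48398,-5.01117) → ×s → (-4.96468,-7.14092) → (-4.96,-7.14)
v4: (4.5,1.5) → rotate → (1.51439,-4.49518) → ×s → (2.15801,-6.40563) → (2.16,-6.41)
v5: (1.5,4.5) → rotate → (4.50478,-1.48559) → ×s → (6.41931,-2.11697) → (6.42,-2.12)
v6: (-0.5,5) → rotate → (4.99837,0.51600) → ×s → (7.12268,0.73529) → (7.12,0.74)
v7: (-3.5,0) → rotate → (-0.01120,3.49998) → ×s → (-0.01596,4.98747) → (-0.02,4.99)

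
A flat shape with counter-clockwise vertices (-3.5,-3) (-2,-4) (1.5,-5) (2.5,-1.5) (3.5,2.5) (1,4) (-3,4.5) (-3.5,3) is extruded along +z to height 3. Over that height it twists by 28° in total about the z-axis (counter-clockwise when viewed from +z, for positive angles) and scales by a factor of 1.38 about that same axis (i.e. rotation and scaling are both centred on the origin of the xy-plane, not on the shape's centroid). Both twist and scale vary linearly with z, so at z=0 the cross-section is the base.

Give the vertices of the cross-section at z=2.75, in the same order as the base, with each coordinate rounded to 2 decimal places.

t = z/height = 2.75/3 = 0.916667
s = 1 + (scale-1)·z/height = 1 + (1.38-1)·2.75/3 = 1.348333
θ = twist·z/height = 28°·2.75/3 = 25.6667° = 0.447968 rad
cos θ = 0.901329, sin θ = 0.433135 (intermediates below are computed at full precision and shown rounded to 5 d.p.)
v1: (-3.5,-3) → rotate → (-1.85525,-4.21996) → ×s → (-2.50149,-5.68991) → (-2.50,-5.69)
v2: (-2,-4) → rotate → (-0.07012,-4.47159) → ×s → (-0.09454,-6.02919) → (-0.09,-6.03)
v3: (1.5,-5) → rotate → (3.51767,-3.85694) → ×s → (4.74299,-5.20045) → (4.74,-5.20)
v4: (2.5,-1.5) → rotate → (2.90303,-0.26916) → ×s → (3.91425,-0.36291) → (3.91,-0.36)
v5: (3.5,2.5) → rotate → (2.07182,3.76929) → ×s → (2.79350,5.08227) → (2.79,5.08)
v6: (1,4) → rotate → (-0.83121,4.03845) → ×s → (-1.12075,5.44518) → (-1.12,5.45)
v7: (-3,4.5) → rotate → (-4.65309,2.75658) → ×s → (-6.27392,3.71678) → (-6.27,3.72)
v8: (-3.5,3) → rotate → (-4.45406,1.18802) → ×s → (-6.00555,1.60184) → (-6.01,1.60)

Cross-section at z=2.75: (-2.50,-5.69) (-0.09,-6.03) (4.74,-5.20) (3.91,-0.36) (2.79,5.08) (-1.12,5.45) (-6.27,3.72) (-6.01,1.60)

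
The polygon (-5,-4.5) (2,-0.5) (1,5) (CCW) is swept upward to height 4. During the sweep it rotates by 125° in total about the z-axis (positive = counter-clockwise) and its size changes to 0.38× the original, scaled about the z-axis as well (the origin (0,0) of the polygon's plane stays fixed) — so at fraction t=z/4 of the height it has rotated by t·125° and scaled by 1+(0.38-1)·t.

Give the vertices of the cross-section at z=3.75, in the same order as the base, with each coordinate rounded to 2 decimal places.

t = z/height = 3.75/4 = 0.9375
s = 1 + (scale-1)·z/height = 1 + (0.38-1)·3.75/4 = 0.418750
θ = twist·z/height = 125°·3.75/4 = 117.1875° = 2.045308 rad
cos θ = -0.456904, sin θ = 0.889516 (intermediates below are computed at full precision and shown rounded to 5 d.p.)
v1: (-5,-4.5) → rotate → (6.28734,-2.39151) → ×s → (2.63282,-1.00145) → (2.63,-1.00)
v2: (2,-0.5) → rotate → (-0.46905,2.00748) → ×s → (-0.19641,0.84063) → (-0.20,0.84)
v3: (1,5) → rotate → (-4.90448,-1.39500) → ×s → (-2.05375,-0.58416) → (-2.05,-0.58)

Cross-section at z=3.75: (2.63,-1.00) (-0.20,0.84) (-2.05,-0.58)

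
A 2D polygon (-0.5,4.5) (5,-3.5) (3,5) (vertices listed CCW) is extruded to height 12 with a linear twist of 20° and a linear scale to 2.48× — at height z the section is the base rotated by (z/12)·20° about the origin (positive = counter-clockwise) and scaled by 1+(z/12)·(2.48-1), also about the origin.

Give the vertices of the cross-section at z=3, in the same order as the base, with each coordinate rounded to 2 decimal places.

t = z/height = 3/12 = 0.25
s = 1 + (scale-1)·z/height = 1 + (2.48-1)·3/12 = 1.370000
θ = twist·z/height = 20°·3/12 = 5.0000° = 0.087266 rad
cos θ = 0.996195, sin θ = 0.087156 (intermediates below are computed at full precision and shown rounded to 5 d.p.)
v1: (-0.5,4.5) → rotate → (-0.89030,4.43930) → ×s → (-1.21971,6.08184) → (-1.22,6.08)
v2: (5,-3.5) → rotate → (5.28602,-3.05090) → ×s → (7.24185,-4.17974) → (7.24,-4.18)
v3: (3,5) → rotate → (2.55281,5.24244) → ×s → (3.49734,7.18214) → (3.50,7.18)

Cross-section at z=3: (-1.22,6.08) (7.24,-4.18) (3.50,7.18)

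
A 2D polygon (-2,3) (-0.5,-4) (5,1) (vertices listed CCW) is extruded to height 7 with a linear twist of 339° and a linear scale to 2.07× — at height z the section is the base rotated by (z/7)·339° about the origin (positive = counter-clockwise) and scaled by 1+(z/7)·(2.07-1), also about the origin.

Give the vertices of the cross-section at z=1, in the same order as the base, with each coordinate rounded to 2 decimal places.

Cross-section at z=1: (-4.12,0.57) (3.07,-3.49) (2.96,5.08)

t = z/height = 1/7 = 0.142857
s = 1 + (scale-1)·z/height = 1 + (2.07-1)·1/7 = 1.152857
θ = twist·z/height = 339°·1/7 = 48.4286° = 0.845238 rad
cos θ = 0.663553, sin θ = 0.748129 (intermediates below are computed at full precision and shown rounded to 5 d.p.)
v1: (-2,3) → rotate → (-3.57149,0.49440) → ×s → (-4.11742,0.56997) → (-4.12,0.57)
v2: (-0.5,-4) → rotate → (2.66074,-3.02828) → ×s → (3.06745,-3.49117) → (3.07,-3.49)
v3: (5,1) → rotate → (2.56964,4.40420) → ×s → (2.96242,5.07741) → (2.96,5.08)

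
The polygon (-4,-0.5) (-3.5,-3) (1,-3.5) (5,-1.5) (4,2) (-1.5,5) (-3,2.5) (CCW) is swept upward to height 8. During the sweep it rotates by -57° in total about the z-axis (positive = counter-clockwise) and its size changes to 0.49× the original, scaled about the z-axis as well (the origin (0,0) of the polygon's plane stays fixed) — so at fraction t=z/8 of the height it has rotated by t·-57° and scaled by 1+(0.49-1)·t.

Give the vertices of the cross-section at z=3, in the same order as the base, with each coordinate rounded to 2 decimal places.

Cross-section at z=3: (-3.16,0.80) (-3.52,-1.23) (-0.28,-2.93) (3.32,-2.60) (3.60,0.33) (0.34,4.21) (-1.52,2.77)

t = z/height = 3/8 = 0.375
s = 1 + (scale-1)·z/height = 1 + (0.49-1)·3/8 = 0.808750
θ = twist·z/height = -57°·3/8 = -21.3750° = -0.373064 rad
cos θ = 0.931215, sin θ = -0.364470 (intermediates below are computed at full precision and shown rounded to 5 d.p.)
v1: (-4,-0.5) → rotate → (-3.90709,0.99227) → ×s → (-3.15986,0.80250) → (-3.16,0.80)
v2: (-3.5,-3) → rotate → (-4.35266,-1.51800) → ×s → (-3.52022,-1.22768) → (-3.52,-1.23)
v3: (1,-3.5) → rotate → (-0.34443,-3.62372) → ×s → (-0.27856,-2.93069) → (-0.28,-2.93)
v4: (5,-1.5) → rotate → (4.10937,-3.21917) → ×s → (3.32345,-2.60351) → (3.32,-2.60)
v5: (4,2) → rotate → (4.45380,0.40455) → ×s → (3.60201,0.32718) → (3.60,0.33)
v6: (-1.5,5) → rotate → (0.42553,5.20278) → ×s → (0.34415,4.20775) → (0.34,4.21)
v7: (-3,2.5) → rotate → (-1.88247,3.42145) → ×s → (-1.52245,2.76710) → (-1.52,2.77)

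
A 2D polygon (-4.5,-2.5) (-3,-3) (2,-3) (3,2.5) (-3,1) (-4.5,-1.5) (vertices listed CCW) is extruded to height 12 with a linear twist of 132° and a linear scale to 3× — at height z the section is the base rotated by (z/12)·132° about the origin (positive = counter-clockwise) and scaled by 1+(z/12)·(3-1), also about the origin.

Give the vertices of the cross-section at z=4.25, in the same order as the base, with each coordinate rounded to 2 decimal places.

t = z/height = 4.25/12 = 0.354167
s = 1 + (scale-1)·z/height = 1 + (3-1)·4.25/12 = 1.708333
θ = twist·z/height = 132°·4.25/12 = 46.7500° = 0.815941 rad
cos θ = 0.685183, sin θ = 0.728371 (intermediates below are computed at full precision and shown rounded to 5 d.p.)
v1: (-4.5,-2.5) → rotate → (-1.26240,-4.99063) → ×s → (-2.15659,-8.52565) → (-2.16,-8.53)
v2: (-3,-3) → rotate → (0.12956,-4.24066) → ×s → (0.22134,-7.24446) → (0.22,-7.24)
v3: (2,-3) → rotate → (3.55548,-0.59881) → ×s → (6.07394,-1.02296) → (6.07,-1.02)
v4: (3,2.5) → rotate → (0.23462,3.89807) → ×s → (0.40081,6.65920) → (0.40,6.66)
v5: (-3,1) → rotate → (-2.78392,-1.49993) → ×s → (-4.75586,-2.56238) → (-4.76,-2.56)
v6: (-4.5,-1.5) → rotate → (-1.99077,-4.30544) → ×s → (-3.40089,-7.35513) → (-3.40,-7.36)

Cross-section at z=4.25: (-2.16,-8.53) (0.22,-7.24) (6.07,-1.02) (0.40,6.66) (-4.76,-2.56) (-3.40,-7.36)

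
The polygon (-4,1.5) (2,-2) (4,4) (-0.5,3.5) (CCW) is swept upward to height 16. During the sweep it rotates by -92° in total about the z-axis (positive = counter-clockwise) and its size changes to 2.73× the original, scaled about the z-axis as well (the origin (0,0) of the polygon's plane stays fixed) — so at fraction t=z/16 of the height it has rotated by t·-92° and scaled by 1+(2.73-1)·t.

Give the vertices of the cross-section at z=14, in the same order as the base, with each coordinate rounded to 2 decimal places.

t = z/height = 14/16 = 0.875
s = 1 + (scale-1)·z/height = 1 + (2.73-1)·14/16 = 2.513750
θ = twist·z/height = -92°·14/16 = -80.5000° = -1.404990 rad
cos θ = 0.165048, sin θ = -0.986286 (intermediates below are computed at full precision and shown rounded to 5 d.p.)
v1: (-4,1.5) → rotate → (0.81924,4.19271) → ×s → (2.05936,10.53943) → (2.06,10.54)
v2: (2,-2) → rotate → (-1.64248,-2.30267) → ×s → (-4.12877,-5.78833) → (-4.13,-5.79)
v3: (4,4) → rotate → (4.60533,-3.28495) → ×s → (11.57666,-8.25755) → (11.58,-8.26)
v4: (-0.5,3.5) → rotate → (3.36948,1.07081) → ×s → (8.47002,2.69175) → (8.47,2.69)

Cross-section at z=14: (2.06,10.54) (-4.13,-5.79) (11.58,-8.26) (8.47,2.69)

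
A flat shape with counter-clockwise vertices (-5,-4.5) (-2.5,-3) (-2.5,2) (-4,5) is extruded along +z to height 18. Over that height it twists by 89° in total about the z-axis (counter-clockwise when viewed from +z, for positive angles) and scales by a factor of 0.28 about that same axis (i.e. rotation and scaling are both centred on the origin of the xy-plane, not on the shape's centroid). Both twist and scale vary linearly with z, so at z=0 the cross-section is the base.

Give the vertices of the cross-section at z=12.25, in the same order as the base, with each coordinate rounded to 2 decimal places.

t = z/height = 12.25/18 = 0.680556
s = 1 + (scale-1)·z/height = 1 + (0.28-1)·12.25/18 = 0.510000
θ = twist·z/height = 89°·12.25/18 = 60.5694° = 1.057136 rad
cos θ = 0.491368, sin θ = 0.870952 (intermediates below are computed at full precision and shown rounded to 5 d.p.)
v1: (-5,-4.5) → rotate → (1.46244,-6.56592) → ×s → (0.74585,-3.34862) → (0.75,-3.35)
v2: (-2.5,-3) → rotate → (1.38443,-3.65148) → ×s → (0.70606,-1.86226) → (0.71,-1.86)
v3: (-2.5,2) → rotate → (-2.97032,-1.19464) → ×s → (-1.51487,-0.60927) → (-1.51,-0.61)
v4: (-4,5) → rotate → (-6.32023,-1.02697) → ×s → (-3.22332,-0.52375) → (-3.22,-0.52)

Cross-section at z=12.25: (0.75,-3.35) (0.71,-1.86) (-1.51,-0.61) (-3.22,-0.52)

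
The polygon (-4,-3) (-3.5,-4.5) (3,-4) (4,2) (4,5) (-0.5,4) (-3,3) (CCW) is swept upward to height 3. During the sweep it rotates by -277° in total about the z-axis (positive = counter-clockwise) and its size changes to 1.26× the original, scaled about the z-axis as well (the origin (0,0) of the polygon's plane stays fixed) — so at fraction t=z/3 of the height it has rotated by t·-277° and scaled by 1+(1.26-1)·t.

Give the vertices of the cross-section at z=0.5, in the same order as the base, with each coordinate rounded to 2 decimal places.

Cross-section at z=0.5: (-5.15,0.84) (-5.92,-0.62) (-0.84,-5.15) (4.40,-1.57) (6.65,0.60) (2.65,3.27) (0.09,4.43)

t = z/height = 0.5/3 = 0.166667
s = 1 + (scale-1)·z/height = 1 + (1.26-1)·0.5/3 = 1.043333
θ = twist·z/height = -277°·0.5/3 = -46.1667° = -0.805760 rad
cos θ = 0.692563, sin θ = -0.721357 (intermediates below are computed at full precision and shown rounded to 5 d.p.)
v1: (-4,-3) → rotate → (-4.93432,0.80774) → ×s → (-5.14814,0.84274) → (-5.15,0.84)
v2: (-3.5,-4.5) → rotate → (-5.67008,-0.59178) → ×s → (-5.91578,-0.61743) → (-5.92,-0.62)
v3: (3,-4) → rotate → (-0.80774,-4.93432) → ×s → (-0.84274,-5.14814) → (-0.84,-5.15)
v4: (4,2) → rotate → (4.21297,-1.50030) → ×s → (4.39553,-1.56532) → (4.40,-1.57)
v5: (4,5) → rotate → (6.37704,0.57739) → ×s → (6.65338,0.60241) → (6.65,0.60)
v6: (-0.5,4) → rotate → (2.53915,3.13093) → ×s → (2.64918,3.26660) → (2.65,3.27)
v7: (-3,3) → rotate → (0.08638,4.24176) → ×s → (0.09013,4.42557) → (0.09,4.43)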